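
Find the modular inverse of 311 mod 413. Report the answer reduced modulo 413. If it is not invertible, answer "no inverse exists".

166

Apply the Euclidean algorithm to 413 and 311:
413 = 1·311 + 102
311 = 3·102 + 5
102 = 20·5 + 2
5 = 2·2 + 1
2 = 2·1 + 0
The gcd is 1. Working backward:
1 = 5 − 2·2
1 = −2·102 + 41·5
1 = 41·311 − 125·102
1 = −125·413 + 166·311
So 311·166 ≡ 1 (mod 413).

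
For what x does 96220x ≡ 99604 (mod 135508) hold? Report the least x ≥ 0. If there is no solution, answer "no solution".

First find gcd(96220, 135508):
135508 = 1*96220 + 39288
96220 = 2*39288 + 17644
39288 = 2*17644 + 4000
17644 = 4*4000 + 1644
4000 = 2*1644 + 712
1644 = 2*712 + 220
712 = 3*220 + 52
220 = 4*52 + 12
52 = 4*12 + 4
12 = 3*4 + 0
gcd = 4 and 4 | 99604, so solutions exist. Divide through by 4: 24055x ≡ 24901 (mod 33877).
Now find 24055⁻¹ mod 33877:
33877 = 1*24055 + 9822
24055 = 2*9822 + 4411
9822 = 2*4411 + 1000
4411 = 4*1000 + 411
1000 = 2*411 + 178
411 = 2*178 + 55
178 = 3*55 + 13
55 = 4*13 + 3
13 = 4*3 + 1
3 = 3*1 + 0
Back-substitute:
1 = 13 − 4·3
1 = −4·55 + 17·13
1 = 17·178 − 55·55
1 = −55·411 + 127·178
1 = 127·1000 − 309·411
1 = −309·4411 + 1363·1000
1 = 1363·9822 − 3035·4411
1 = −3035·24055 + 7433·9822
1 = 7433·33877 − 10468·24055
So 24055·(-10468) ≡ 1 (mod 33877), i.e. 24055⁻¹ ≡ 23409.
Then x ≡ 23409·24901 ≡ 19847 (mod 33877); the smallest non-negative solution is x = 19847.

19847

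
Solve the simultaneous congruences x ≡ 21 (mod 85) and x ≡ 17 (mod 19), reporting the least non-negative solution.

Write x = 21 + 85·k. Then 85·k ≡ 17 − 21 ≡ 15 (mod 19).
Need 85⁻¹ mod 19. Extended Euclid on (19, 9):
19 = 2*9 + 1
9 = 9*1 + 0
Back-substitute:
1 = 19 − 2·9
85⁻¹ ≡ 17 (mod 19), so k ≡ 17·15 ≡ 8 (mod 19).
x = 21 + 85·8 = 701.

701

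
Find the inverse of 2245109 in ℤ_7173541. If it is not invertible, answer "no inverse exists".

1697973

Apply the Euclidean algorithm to 7173541 and 2245109:
7173541 = 3×2245109 + 438214
2245109 = 5×438214 + 54039
438214 = 8×54039 + 5902
54039 = 9×5902 + 921
5902 = 6×921 + 376
921 = 2×376 + 169
376 = 2×169 + 38
169 = 4×38 + 17
38 = 2×17 + 4
17 = 4×4 + 1
4 = 4×1 + 0
gcd = 1, so the inverse exists. Back-substitute:
1 = 17 − 4·4
1 = −4·38 + 9·17
1 = 9·169 − 40·38
1 = −40·376 + 89·169
1 = 89·921 − 218·376
1 = −218·5902 + 1397·921
1 = 1397·54039 − 12791·5902
1 = −12791·438214 + 103725·54039
1 = 103725·2245109 − 531416·438214
1 = −531416·7173541 + 1697973·2245109
So 2245109·1697973 ≡ 1 (mod 7173541).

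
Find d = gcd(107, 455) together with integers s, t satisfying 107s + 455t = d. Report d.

1

Apply Euclid's algorithm to 455 and 107:
455 = 4*107 + 27
107 = 3*27 + 26
27 = 1*26 + 1
26 = 26*1 + 0
gcd(107, 455) = 1.
Working backward:
1 = 27 − 26
1 = −107 + 4·27
1 = 4·455 − 17·107
So 1 = (4)·455 + (-17)·107.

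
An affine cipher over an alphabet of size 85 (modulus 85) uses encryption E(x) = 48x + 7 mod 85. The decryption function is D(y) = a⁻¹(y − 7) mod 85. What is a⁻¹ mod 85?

62

Extended Euclidean algorithm:
85 = 1×48 + 37
48 = 1×37 + 11
37 = 3×11 + 4
11 = 2×4 + 3
4 = 1×3 + 1
3 = 3×1 + 0
gcd = 1, so the inverse exists. Back-substitute:
1 = 4 − 3
1 = −11 + 3·4
1 = 3·37 − 10·11
1 = −10·48 + 13·37
1 = 13·85 − 23·48
So 48·(-23) ≡ 1 (mod 85), and -23 ≡ 62 (mod 85).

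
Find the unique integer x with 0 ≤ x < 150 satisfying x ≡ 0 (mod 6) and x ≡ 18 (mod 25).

Write x = 0 + 6·k. Then 6·k ≡ 18 − 0 ≡ 18 (mod 25).
Need 6⁻¹ mod 25. Extended Euclid on (25, 6):
25 = 4×6 + 1
6 = 6×1 + 0
Back-substitute:
1 = 25 − 4·6
6⁻¹ ≡ 21 (mod 25), so k ≡ 21·18 ≡ 3 (mod 25).
x = 0 + 6·3 = 18.

18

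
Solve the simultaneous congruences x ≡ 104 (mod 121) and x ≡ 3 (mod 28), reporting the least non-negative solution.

2887

Write x = 104 + 121·k. Then 121·k ≡ 3 − 104 ≡ 11 (mod 28).
Need 121⁻¹ mod 28. Extended Euclid on (28, 9):
28 = 3*9 + 1
9 = 9*1 + 0
Back-substitute:
1 = 28 − 3·9
121⁻¹ ≡ 25 (mod 28), so k ≡ 25·11 ≡ 23 (mod 28).
x = 104 + 121·23 = 2887.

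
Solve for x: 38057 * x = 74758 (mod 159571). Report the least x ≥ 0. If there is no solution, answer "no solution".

First find gcd(38057, 159571):
159571 = 4*38057 + 7343
38057 = 5*7343 + 1342
7343 = 5*1342 + 633
1342 = 2*633 + 76
633 = 8*76 + 25
76 = 3*25 + 1
25 = 25*1 + 0
gcd = 1, so a unique solution mod 159571 exists.
Back-substitute for the Bézout coefficients:
1 = 76 − 3·25
1 = −3·633 + 25·76
1 = 25·1342 − 53·633
1 = −53·7343 + 290·1342
1 = 290·38057 − 1503·7343
1 = −1503·159571 + 6302·38057
So 38057·(6302) ≡ 1 (mod 159571), giving 38057⁻¹ ≡ 6302.
x ≡ 38057⁻¹·74758 ≡ 6302·74758 ≡ 71324 (mod 159571).

71324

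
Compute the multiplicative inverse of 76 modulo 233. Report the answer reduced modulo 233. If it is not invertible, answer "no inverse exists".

46

Apply the Euclidean algorithm to 233 and 76:
233 = 3*76 + 5
76 = 15*5 + 1
5 = 5*1 + 0
The gcd is 1. Working backward:
1 = 76 − 15·5
1 = −15·233 + 46·76
So 76·46 ≡ 1 (mod 233).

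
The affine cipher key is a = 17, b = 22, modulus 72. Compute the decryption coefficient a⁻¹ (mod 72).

Apply the Euclidean algorithm to 72 and 17:
72 = 4×17 + 4
17 = 4×4 + 1
4 = 4×1 + 0
The gcd is 1. Working backward:
1 = 17 − 4·4
1 = −4·72 + 17·17
So 17·17 ≡ 1 (mod 72).

17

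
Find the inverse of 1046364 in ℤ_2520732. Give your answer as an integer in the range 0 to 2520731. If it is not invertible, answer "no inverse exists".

no inverse exists

Compute gcd(1046364, 2520732):
2520732 = 2*1046364 + 428004
1046364 = 2*428004 + 190356
428004 = 2*190356 + 47292
190356 = 4*47292 + 1188
47292 = 39*1188 + 960
1188 = 1*960 + 228
960 = 4*228 + 48
228 = 4*48 + 36
48 = 1*36 + 12
36 = 3*12 + 0
Since gcd = 12 > 1, 1046364 is not a unit mod 2520732.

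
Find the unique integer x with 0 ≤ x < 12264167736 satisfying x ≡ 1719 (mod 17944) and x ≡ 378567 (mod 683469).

7157665935

Write x = 1719 + 17944·k. Then 17944·k ≡ 378567 − 1719 ≡ 376848 (mod 683469).
Need 17944⁻¹ mod 683469. Extended Euclid on (683469, 17944):
683469 = 38*17944 + 1597
17944 = 11*1597 + 377
1597 = 4*377 + 89
377 = 4*89 + 21
89 = 4*21 + 5
21 = 4*5 + 1
5 = 5*1 + 0
Back-substitute:
1 = 21 − 4·5
1 = −4·89 + 17·21
1 = 17·377 − 72·89
1 = −72·1597 + 305·377
1 = 305·17944 − 3427·1597
1 = −3427·683469 + 130531·17944
17944⁻¹ ≡ 130531 (mod 683469), so k ≡ 130531·376848 ≡ 398889 (mod 683469).
x = 1719 + 17944·398889 = 7157665935.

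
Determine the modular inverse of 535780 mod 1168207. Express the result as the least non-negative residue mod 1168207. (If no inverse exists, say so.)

903240

Run Euclid on (1168207, 535780):
1168207 = 2·535780 + 96647
535780 = 5·96647 + 52545
96647 = 1·52545 + 44102
52545 = 1·44102 + 8443
44102 = 5·8443 + 1887
8443 = 4·1887 + 895
1887 = 2·895 + 97
895 = 9·97 + 22
97 = 4·22 + 9
22 = 2·9 + 4
9 = 2·4 + 1
4 = 4·1 + 0
Since gcd(535780, 1168207) = 1, back-substitute to write 1 as a combination:
1 = 9 − 2·4
1 = −2·22 + 5·9
1 = 5·97 − 22·22
1 = −22·895 + 203·97
1 = 203·1887 − 428·895
1 = −428·8443 + 1915·1887
1 = 1915·44102 − 10003·8443
1 = −10003·52545 + 11918·44102
1 = 11918·96647 − 21921·52545
1 = −21921·535780 + 121523·96647
1 = 121523·1168207 − 264967·535780
Thus 535780·(-264967) ≡ 1 (mod 1168207); reducing, -264967 mod 1168207 = 903240.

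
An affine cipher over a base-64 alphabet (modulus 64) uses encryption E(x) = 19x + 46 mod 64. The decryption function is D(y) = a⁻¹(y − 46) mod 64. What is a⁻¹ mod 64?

Extended Euclidean algorithm:
64 = 3*19 + 7
19 = 2*7 + 5
7 = 1*5 + 2
5 = 2*2 + 1
2 = 2*1 + 0
Since gcd(19, 64) = 1, back-substitute to write 1 as a combination:
1 = 5 − 2·2
1 = −2·7 + 3·5
1 = 3·19 − 8·7
1 = −8·64 + 27·19
So 19·27 ≡ 1 (mod 64).

27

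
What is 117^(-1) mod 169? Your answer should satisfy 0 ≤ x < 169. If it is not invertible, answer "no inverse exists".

no inverse exists

Compute gcd(117, 169):
169 = 1*117 + 52
117 = 2*52 + 13
52 = 4*13 + 0
Since gcd = 13 > 1, 117 is not a unit mod 169.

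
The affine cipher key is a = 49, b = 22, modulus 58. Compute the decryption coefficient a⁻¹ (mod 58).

Run Euclid on (58, 49):
58 = 1·49 + 9
49 = 5·9 + 4
9 = 2·4 + 1
4 = 4·1 + 0
Since gcd(49, 58) = 1, back-substitute to write 1 as a combination:
1 = 9 − 2·4
1 = −2·49 + 11·9
1 = 11·58 − 13·49
So 49·(-13) ≡ 1 (mod 58), and -13 ≡ 45 (mod 58).

45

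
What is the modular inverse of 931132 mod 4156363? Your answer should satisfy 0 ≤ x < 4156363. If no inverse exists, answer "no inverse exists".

Run Euclid on (4156363, 931132):
4156363 = 4*931132 + 431835
931132 = 2*431835 + 67462
431835 = 6*67462 + 27063
67462 = 2*27063 + 13336
27063 = 2*13336 + 391
13336 = 34*391 + 42
391 = 9*42 + 13
42 = 3*13 + 3
13 = 4*3 + 1
3 = 3*1 + 0
gcd = 1, so the inverse exists. Back-substitute:
1 = 13 − 4·3
1 = −4·42 + 13·13
1 = 13·391 − 121·42
1 = −121·13336 + 4127·391
1 = 4127·27063 − 8375·13336
1 = −8375·67462 + 20877·27063
1 = 20877·431835 − 133637·67462
1 = −133637·931132 + 288151·431835
1 = 288151·4156363 − 1286241·931132
Hence 931132⁻¹ ≡ -1286241 ≡ 2870122 (mod 4156363).

2870122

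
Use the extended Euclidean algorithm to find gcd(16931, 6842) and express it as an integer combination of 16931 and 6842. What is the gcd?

Euclidean algorithm:
16931 = 2*6842 + 3247
6842 = 2*3247 + 348
3247 = 9*348 + 115
348 = 3*115 + 3
115 = 38*3 + 1
3 = 3*1 + 0
gcd(16931, 6842) = 1.
Working backward:
1 = 115 − 38·3
1 = −38·348 + 115·115
1 = 115·3247 − 1073·348
1 = −1073·6842 + 2261·3247
1 = 2261·16931 − 5595·6842
So 1 = (2261)·16931 + (-5595)·6842.

1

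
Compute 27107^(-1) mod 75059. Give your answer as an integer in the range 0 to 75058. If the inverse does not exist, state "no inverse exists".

67112

gcd(75059, 27107) by repeated division:
75059 = 2×27107 + 20845
27107 = 1×20845 + 6262
20845 = 3×6262 + 2059
6262 = 3×2059 + 85
2059 = 24×85 + 19
85 = 4×19 + 9
19 = 2×9 + 1
9 = 9×1 + 0
gcd = 1, so the inverse exists. Back-substitute:
1 = 19 − 2·9
1 = −2·85 + 9·19
1 = 9·2059 − 218·85
1 = −218·6262 + 663·2059
1 = 663·20845 − 2207·6262
1 = −2207·27107 + 2870·20845
1 = 2870·75059 − 7947·27107
So 27107·(-7947) ≡ 1 (mod 75059), and -7947 ≡ 67112 (mod 75059).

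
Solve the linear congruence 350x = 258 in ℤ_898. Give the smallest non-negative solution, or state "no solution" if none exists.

First find gcd(350, 898):
898 = 2·350 + 198
350 = 1·198 + 152
198 = 1·152 + 46
152 = 3·46 + 14
46 = 3·14 + 4
14 = 3·4 + 2
4 = 2·2 + 0
gcd = 2 and 2 | 258, so solutions exist. Divide through by 2: 175x ≡ 129 (mod 449).
Now find 175⁻¹ mod 449:
449 = 2×175 + 99
175 = 1×99 + 76
99 = 1×76 + 23
76 = 3×23 + 7
23 = 3×7 + 2
7 = 3×2 + 1
2 = 2×1 + 0
Back-substitute:
1 = 7 − 3·2
1 = −3·23 + 10·7
1 = 10·76 − 33·23
1 = −33·99 + 43·76
1 = 43·175 − 76·99
1 = −76·449 + 195·175
So 175⁻¹ ≡ 195 (mod 449).
Then x ≡ 195·129 ≡ 11 (mod 449); the smallest non-negative solution is x = 11.

11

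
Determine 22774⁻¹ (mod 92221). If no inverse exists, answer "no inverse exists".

Run Euclid on (92221, 22774):
92221 = 4×22774 + 1125
22774 = 20×1125 + 274
1125 = 4×274 + 29
274 = 9×29 + 13
29 = 2×13 + 3
13 = 4×3 + 1
3 = 3×1 + 0
Since gcd(22774, 92221) = 1, back-substitute to write 1 as a combination:
1 = 13 − 4·3
1 = −4·29 + 9·13
1 = 9·274 − 85·29
1 = −85·1125 + 349·274
1 = 349·22774 − 7065·1125
1 = −7065·92221 + 28609·22774
So 22774·28609 ≡ 1 (mod 92221).

28609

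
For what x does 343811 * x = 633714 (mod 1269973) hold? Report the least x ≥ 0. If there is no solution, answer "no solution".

73324

First find gcd(343811, 1269973):
1269973 = 3×343811 + 238540
343811 = 1×238540 + 105271
238540 = 2×105271 + 27998
105271 = 3×27998 + 21277
27998 = 1×21277 + 6721
21277 = 3×6721 + 1114
6721 = 6×1114 + 37
1114 = 30×37 + 4
37 = 9×4 + 1
4 = 4×1 + 0
gcd = 1, so a unique solution mod 1269973 exists.
Back-substitute for the Bézout coefficients:
1 = 37 − 9·4
1 = −9·1114 + 271·37
1 = 271·6721 − 1635·1114
1 = −1635·21277 + 5176·6721
1 = 5176·27998 − 6811·21277
1 = −6811·105271 + 25609·27998
1 = 25609·238540 − 58029·105271
1 = −58029·343811 + 83638·238540
1 = 83638·1269973 − 308943·343811
So 343811·(-308943) ≡ 1 (mod 1269973), giving 343811⁻¹ ≡ 961030.
x ≡ 343811⁻¹·633714 ≡ 961030·633714 ≡ 73324 (mod 1269973).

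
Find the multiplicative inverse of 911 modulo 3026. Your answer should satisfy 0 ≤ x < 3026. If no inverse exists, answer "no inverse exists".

1797

Extended Euclidean algorithm:
3026 = 3·911 + 293
911 = 3·293 + 32
293 = 9·32 + 5
32 = 6·5 + 2
5 = 2·2 + 1
2 = 2·1 + 0
Since gcd(911, 3026) = 1, back-substitute to write 1 as a combination:
1 = 5 − 2·2
1 = −2·32 + 13·5
1 = 13·293 − 119·32
1 = −119·911 + 370·293
1 = 370·3026 − 1229·911
So 911·(-1229) ≡ 1 (mod 3026), and -1229 ≡ 1797 (mod 3026).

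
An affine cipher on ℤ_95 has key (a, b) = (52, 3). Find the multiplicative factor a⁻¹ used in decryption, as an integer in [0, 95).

53

gcd(95, 52) by repeated division:
95 = 1*52 + 43
52 = 1*43 + 9
43 = 4*9 + 7
9 = 1*7 + 2
7 = 3*2 + 1
2 = 2*1 + 0
Since gcd(52, 95) = 1, back-substitute to write 1 as a combination:
1 = 7 − 3·2
1 = −3·9 + 4·7
1 = 4·43 − 19·9
1 = −19·52 + 23·43
1 = 23·95 − 42·52
Thus 52·(-42) ≡ 1 (mod 95); reducing, -42 mod 95 = 53.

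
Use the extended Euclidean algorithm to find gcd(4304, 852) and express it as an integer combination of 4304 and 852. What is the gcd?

4

Apply Euclid's algorithm to 4304 and 852:
4304 = 5*852 + 44
852 = 19*44 + 16
44 = 2*16 + 12
16 = 1*12 + 4
12 = 3*4 + 0
gcd(4304, 852) = 4.
Working backward:
4 = 16 − 12
4 = −44 + 3·16
4 = 3·852 − 58·44
4 = −58·4304 + 293·852
So 4 = (-58)·4304 + (293)·852.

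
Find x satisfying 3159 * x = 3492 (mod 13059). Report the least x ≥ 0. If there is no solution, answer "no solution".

1171

First find gcd(3159, 13059):
13059 = 4·3159 + 423
3159 = 7·423 + 198
423 = 2·198 + 27
198 = 7·27 + 9
27 = 3·9 + 0
gcd = 9 and 9 | 3492, so solutions exist. Divide through by 9: 351x ≡ 388 (mod 1451).
Now find 351⁻¹ mod 1451:
1451 = 4·351 + 47
351 = 7·47 + 22
47 = 2·22 + 3
22 = 7·3 + 1
3 = 3·1 + 0
Back-substitute:
1 = 22 − 7·3
1 = −7·47 + 15·22
1 = 15·351 − 112·47
1 = −112·1451 + 463·351
So 351⁻¹ ≡ 463 (mod 1451).
Then x ≡ 463·388 ≡ 1171 (mod 1451); the smallest non-negative solution is x = 1171.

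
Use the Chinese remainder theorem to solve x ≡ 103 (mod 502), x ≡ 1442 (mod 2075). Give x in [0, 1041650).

1032717

Write x = 103 + 502·k. Then 502·k ≡ 1442 − 103 ≡ 1339 (mod 2075).
Need 502⁻¹ mod 2075. Extended Euclid on (2075, 502):
2075 = 4*502 + 67
502 = 7*67 + 33
67 = 2*33 + 1
33 = 33*1 + 0
Back-substitute:
1 = 67 − 2·33
1 = −2·502 + 15·67
1 = 15·2075 − 62·502
502⁻¹ ≡ 2013 (mod 2075), so k ≡ 2013·1339 ≡ 2057 (mod 2075).
x = 103 + 502·2057 = 1032717.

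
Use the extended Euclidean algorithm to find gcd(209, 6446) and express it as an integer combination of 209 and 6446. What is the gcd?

11

Repeated division:
6446 = 30×209 + 176
209 = 1×176 + 33
176 = 5×33 + 11
33 = 3×11 + 0
gcd(209, 6446) = 11.
Express as a combination:
11 = 176 − 5·33
11 = −5·209 + 6·176
11 = 6·6446 − 185·209
So 11 = (6)·6446 + (-185)·209.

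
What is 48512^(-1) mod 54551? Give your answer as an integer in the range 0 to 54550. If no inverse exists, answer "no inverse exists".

gcd(54551, 48512) by repeated division:
54551 = 1*48512 + 6039
48512 = 8*6039 + 200
6039 = 30*200 + 39
200 = 5*39 + 5
39 = 7*5 + 4
5 = 1*4 + 1
4 = 4*1 + 0
gcd = 1, so the inverse exists. Back-substitute:
1 = 5 − 4
1 = −39 + 8·5
1 = 8·200 − 41·39
1 = −41·6039 + 1238·200
1 = 1238·48512 − 9945·6039
1 = −9945·54551 + 11183·48512
So 48512·11183 ≡ 1 (mod 54551).

11183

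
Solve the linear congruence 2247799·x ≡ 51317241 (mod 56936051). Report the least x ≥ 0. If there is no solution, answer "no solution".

First find gcd(2247799, 56936051):
56936051 = 25×2247799 + 741076
2247799 = 3×741076 + 24571
741076 = 30×24571 + 3946
24571 = 6×3946 + 895
3946 = 4×895 + 366
895 = 2×366 + 163
366 = 2×163 + 40
163 = 4×40 + 3
40 = 13×3 + 1
3 = 3×1 + 0
gcd = 1, so a unique solution mod 56936051 exists.
Back-substitute for the Bézout coefficients:
1 = 40 − 13·3
1 = −13·163 + 53·40
1 = 53·366 − 119·163
1 = −119·895 + 291·366
1 = 291·3946 − 1283·895
1 = −1283·24571 + 7989·3946
1 = 7989·741076 − 240953·24571
1 = −240953·2247799 + 730848·741076
1 = 730848·56936051 − 18512153·2247799
So 2247799·(-18512153) ≡ 1 (mod 56936051), giving 2247799⁻¹ ≡ 38423898.
x ≡ 2247799⁻¹·51317241 ≡ 38423898·51317241 ≡ 26570234 (mod 56936051).

26570234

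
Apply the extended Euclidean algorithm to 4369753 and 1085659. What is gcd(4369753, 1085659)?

1

Euclidean algorithm:
4369753 = 4*1085659 + 27117
1085659 = 40*27117 + 979
27117 = 27*979 + 684
979 = 1*684 + 295
684 = 2*295 + 94
295 = 3*94 + 13
94 = 7*13 + 3
13 = 4*3 + 1
3 = 3*1 + 0
gcd(4369753, 1085659) = 1.
Working backward:
1 = 13 − 4·3
1 = −4·94 + 29·13
1 = 29·295 − 91·94
1 = −91·684 + 211·295
1 = 211·979 − 302·684
1 = −302·27117 + 8365·979
1 = 8365·1085659 − 334902·27117
1 = −334902·4369753 + 1347973·1085659
So 1 = (-334902)·4369753 + (1347973)·1085659.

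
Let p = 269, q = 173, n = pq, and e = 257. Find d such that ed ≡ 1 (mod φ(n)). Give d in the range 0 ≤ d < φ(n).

φ(n) = (p−1)(q−1) = 268·172 = 46096.
Need d with 257·d ≡ 1 (mod 46096). Apply the extended Euclidean algorithm:
46096 = 179·257 + 93
257 = 2·93 + 71
93 = 1·71 + 22
71 = 3·22 + 5
22 = 4·5 + 2
5 = 2·2 + 1
2 = 2·1 + 0
Back-substitute:
1 = 5 − 2·2
1 = −2·22 + 9·5
1 = 9·71 − 29·22
1 = −29·93 + 38·71
1 = 38·257 − 105·93
1 = −105·46096 + 18833·257
So 257·18833 ≡ 1 (mod 46096), hence d = 18833.

18833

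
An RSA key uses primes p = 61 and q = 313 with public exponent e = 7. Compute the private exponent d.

8023

φ(n) = (p−1)(q−1) = 60·312 = 18720.
Need d with 7·d ≡ 1 (mod 18720). Apply the extended Euclidean algorithm:
18720 = 2674*7 + 2
7 = 3*2 + 1
2 = 2*1 + 0
Back-substitute:
1 = 7 − 3·2
1 = −3·18720 + 8023·7
So 7·8023 ≡ 1 (mod 18720), hence d = 8023.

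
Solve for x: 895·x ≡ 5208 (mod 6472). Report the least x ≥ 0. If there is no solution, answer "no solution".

First find gcd(895, 6472):
6472 = 7×895 + 207
895 = 4×207 + 67
207 = 3×67 + 6
67 = 11×6 + 1
6 = 6×1 + 0
gcd = 1, so a unique solution mod 6472 exists.
Back-substitute for the Bézout coefficients:
1 = 67 − 11·6
1 = −11·207 + 34·67
1 = 34·895 − 147·207
1 = −147·6472 + 1063·895
So 895·(1063) ≡ 1 (mod 6472), giving 895⁻¹ ≡ 1063.
x ≡ 895⁻¹·5208 ≡ 1063·5208 ≡ 2544 (mod 6472).

2544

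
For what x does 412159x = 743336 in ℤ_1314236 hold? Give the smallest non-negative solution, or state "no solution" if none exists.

First find gcd(412159, 1314236):
1314236 = 3*412159 + 77759
412159 = 5*77759 + 23364
77759 = 3*23364 + 7667
23364 = 3*7667 + 363
7667 = 21*363 + 44
363 = 8*44 + 11
44 = 4*11 + 0
gcd = 11 and 11 | 743336, so solutions exist. Divide through by 11: 37469x ≡ 67576 (mod 119476).
Now find 37469⁻¹ mod 119476:
119476 = 3×37469 + 7069
37469 = 5×7069 + 2124
7069 = 3×2124 + 697
2124 = 3×697 + 33
697 = 21×33 + 4
33 = 8×4 + 1
4 = 4×1 + 0
Back-substitute:
1 = 33 − 8·4
1 = −8·697 + 169·33
1 = 169·2124 − 515·697
1 = −515·7069 + 1714·2124
1 = 1714·37469 − 9085·7069
1 = −9085·119476 + 28969·37469
So 37469⁻¹ ≡ 28969 (mod 119476).
Then x ≡ 28969·67576 ≡ 114360 (mod 119476); the smallest non-negative solution is x = 114360.

114360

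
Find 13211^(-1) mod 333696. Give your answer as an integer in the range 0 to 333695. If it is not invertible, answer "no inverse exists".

no inverse exists

Compute gcd(13211, 333696):
333696 = 25*13211 + 3421
13211 = 3*3421 + 2948
3421 = 1*2948 + 473
2948 = 6*473 + 110
473 = 4*110 + 33
110 = 3*33 + 11
33 = 3*11 + 0
Since gcd = 11 > 1, 13211 is not a unit mod 333696.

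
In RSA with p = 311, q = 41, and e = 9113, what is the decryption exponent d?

φ(n) = (p−1)(q−1) = 310·40 = 12400.
Need d with 9113·d ≡ 1 (mod 12400). Apply the extended Euclidean algorithm:
12400 = 1·9113 + 3287
9113 = 2·3287 + 2539
3287 = 1·2539 + 748
2539 = 3·748 + 295
748 = 2·295 + 158
295 = 1·158 + 137
158 = 1·137 + 21
137 = 6·21 + 11
21 = 1·11 + 10
11 = 1·10 + 1
10 = 10·1 + 0
Back-substitute:
1 = 11 − 10
1 = −21 + 2·11
1 = 2·137 − 13·21
1 = −13·158 + 15·137
1 = 15·295 − 28·158
1 = −28·748 + 71·295
1 = 71·2539 − 241·748
1 = −241·3287 + 312·2539
1 = 312·9113 − 865·3287
1 = −865·12400 + 1177·9113
So 9113·1177 ≡ 1 (mod 12400), hence d = 1177.

1177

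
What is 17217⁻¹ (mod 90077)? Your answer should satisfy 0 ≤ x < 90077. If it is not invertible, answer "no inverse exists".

gcd(90077, 17217) by repeated division:
90077 = 5×17217 + 3992
17217 = 4×3992 + 1249
3992 = 3×1249 + 245
1249 = 5×245 + 24
245 = 10×24 + 5
24 = 4×5 + 4
5 = 1×4 + 1
4 = 4×1 + 0
Since gcd(17217, 90077) = 1, back-substitute to write 1 as a combination:
1 = 5 − 4
1 = −24 + 5·5
1 = 5·245 − 51·24
1 = −51·1249 + 260·245
1 = 260·3992 − 831·1249
1 = −831·17217 + 3584·3992
1 = 3584·90077 − 18751·17217
Thus 17217·(-18751) ≡ 1 (mod 90077); reducing, -18751 mod 90077 = 71326.

71326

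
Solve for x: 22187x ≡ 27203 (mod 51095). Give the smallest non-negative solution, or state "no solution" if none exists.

First find gcd(22187, 51095):
51095 = 2*22187 + 6721
22187 = 3*6721 + 2024
6721 = 3*2024 + 649
2024 = 3*649 + 77
649 = 8*77 + 33
77 = 2*33 + 11
33 = 3*11 + 0
gcd = 11 and 11 | 27203, so solutions exist. Divide through by 11: 2017x ≡ 2473 (mod 4645).
Now find 2017⁻¹ mod 4645:
4645 = 2×2017 + 611
2017 = 3×611 + 184
611 = 3×184 + 59
184 = 3×59 + 7
59 = 8×7 + 3
7 = 2×3 + 1
3 = 3×1 + 0
Back-substitute:
1 = 7 − 2·3
1 = −2·59 + 17·7
1 = 17·184 − 53·59
1 = −53·611 + 176·184
1 = 176·2017 − 581·611
1 = −581·4645 + 1338·2017
So 2017⁻¹ ≡ 1338 (mod 4645).
Then x ≡ 1338·2473 ≡ 1634 (mod 4645); the smallest non-negative solution is x = 1634.

1634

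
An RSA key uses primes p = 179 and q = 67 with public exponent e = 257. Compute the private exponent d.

φ(n) = (p−1)(q−1) = 178·66 = 11748.
Need d with 257·d ≡ 1 (mod 11748). Apply the extended Euclidean algorithm:
11748 = 45×257 + 183
257 = 1×183 + 74
183 = 2×74 + 35
74 = 2×35 + 4
35 = 8×4 + 3
4 = 1×3 + 1
3 = 3×1 + 0
Back-substitute:
1 = 4 − 3
1 = −35 + 9·4
1 = 9·74 − 19·35
1 = −19·183 + 47·74
1 = 47·257 − 66·183
1 = −66·11748 + 3017·257
So 257·3017 ≡ 1 (mod 11748), hence d = 3017.

3017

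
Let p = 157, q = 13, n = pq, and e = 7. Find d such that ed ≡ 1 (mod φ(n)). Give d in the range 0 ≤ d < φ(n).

535

φ(n) = (p−1)(q−1) = 156·12 = 1872.
Need d with 7·d ≡ 1 (mod 1872). Apply the extended Euclidean algorithm:
1872 = 267×7 + 3
7 = 2×3 + 1
3 = 3×1 + 0
Back-substitute:
1 = 7 − 2·3
1 = −2·1872 + 535·7
So 7·535 ≡ 1 (mod 1872), hence d = 535.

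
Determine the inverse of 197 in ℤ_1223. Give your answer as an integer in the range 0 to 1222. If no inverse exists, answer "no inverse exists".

Extended Euclidean algorithm:
1223 = 6·197 + 41
197 = 4·41 + 33
41 = 1·33 + 8
33 = 4·8 + 1
8 = 8·1 + 0
The gcd is 1. Working backward:
1 = 33 − 4·8
1 = −4·41 + 5·33
1 = 5·197 − 24·41
1 = −24·1223 + 149·197
So 197·149 ≡ 1 (mod 1223).

149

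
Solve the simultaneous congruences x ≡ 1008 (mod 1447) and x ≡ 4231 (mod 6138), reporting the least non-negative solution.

176095

Write x = 1008 + 1447·k. Then 1447·k ≡ 4231 − 1008 ≡ 3223 (mod 6138).
Need 1447⁻¹ mod 6138. Extended Euclid on (6138, 1447):
6138 = 4*1447 + 350
1447 = 4*350 + 47
350 = 7*47 + 21
47 = 2*21 + 5
21 = 4*5 + 1
5 = 5*1 + 0
Back-substitute:
1 = 21 − 4·5
1 = −4·47 + 9·21
1 = 9·350 − 67·47
1 = −67·1447 + 277·350
1 = 277·6138 − 1175·1447
1447⁻¹ ≡ 4963 (mod 6138), so k ≡ 4963·3223 ≡ 121 (mod 6138).
x = 1008 + 1447·121 = 176095.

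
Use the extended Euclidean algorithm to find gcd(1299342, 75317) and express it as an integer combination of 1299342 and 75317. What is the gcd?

Euclidean algorithm:
1299342 = 17×75317 + 18953
75317 = 3×18953 + 18458
18953 = 1×18458 + 495
18458 = 37×495 + 143
495 = 3×143 + 66
143 = 2×66 + 11
66 = 6×11 + 0
gcd(1299342, 75317) = 11.
Back-substituting:
11 = 143 − 2·66
11 = −2·495 + 7·143
11 = 7·18458 − 261·495
11 = −261·18953 + 268·18458
11 = 268·75317 − 1065·18953
11 = −1065·1299342 + 18373·75317
So 11 = (-1065)·1299342 + (18373)·75317.

11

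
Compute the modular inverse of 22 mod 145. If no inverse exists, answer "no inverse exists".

gcd(145, 22) by repeated division:
145 = 6*22 + 13
22 = 1*13 + 9
13 = 1*9 + 4
9 = 2*4 + 1
4 = 4*1 + 0
gcd = 1, so the inverse exists. Back-substitute:
1 = 9 − 2·4
1 = −2·13 + 3·9
1 = 3·22 − 5·13
1 = −5·145 + 33·22
So 22·33 ≡ 1 (mod 145).

33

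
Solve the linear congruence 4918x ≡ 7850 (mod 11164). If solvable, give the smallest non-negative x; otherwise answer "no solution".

First find gcd(4918, 11164):
11164 = 2·4918 + 1328
4918 = 3·1328 + 934
1328 = 1·934 + 394
934 = 2·394 + 146
394 = 2·146 + 102
146 = 1·102 + 44
102 = 2·44 + 14
44 = 3·14 + 2
14 = 7·2 + 0
gcd = 2 and 2 | 7850, so solutions exist. Divide through by 2: 2459x ≡ 3925 (mod 5582).
Now find 2459⁻¹ mod 5582:
5582 = 2*2459 + 664
2459 = 3*664 + 467
664 = 1*467 + 197
467 = 2*197 + 73
197 = 2*73 + 51
73 = 1*51 + 22
51 = 2*22 + 7
22 = 3*7 + 1
7 = 7*1 + 0
Back-substitute:
1 = 22 − 3·7
1 = −3·51 + 7·22
1 = 7·73 − 10·51
1 = −10·197 + 27·73
1 = 27·467 − 64·197
1 = −64·664 + 91·467
1 = 91·2459 − 337·664
1 = −337·5582 + 765·2459
So 2459⁻¹ ≡ 765 (mod 5582).
Then x ≡ 765·3925 ≡ 5091 (mod 5582); the smallest non-negative solution is x = 5091.

5091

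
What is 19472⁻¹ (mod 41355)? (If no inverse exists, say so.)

6518

Extended Euclidean algorithm:
41355 = 2*19472 + 2411
19472 = 8*2411 + 184
2411 = 13*184 + 19
184 = 9*19 + 13
19 = 1*13 + 6
13 = 2*6 + 1
6 = 6*1 + 0
gcd = 1, so the inverse exists. Back-substitute:
1 = 13 − 2·6
1 = −2·19 + 3·13
1 = 3·184 − 29·19
1 = −29·2411 + 380·184
1 = 380·19472 − 3069·2411
1 = −3069·41355 + 6518·19472
So 19472·6518 ≡ 1 (mod 41355).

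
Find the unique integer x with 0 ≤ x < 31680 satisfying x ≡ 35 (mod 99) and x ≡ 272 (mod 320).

Write x = 35 + 99·k. Then 99·k ≡ 272 − 35 ≡ 237 (mod 320).
Need 99⁻¹ mod 320. Extended Euclid on (320, 99):
320 = 3*99 + 23
99 = 4*23 + 7
23 = 3*7 + 2
7 = 3*2 + 1
2 = 2*1 + 0
Back-substitute:
1 = 7 − 3·2
1 = −3·23 + 10·7
1 = 10·99 − 43·23
1 = −43·320 + 139·99
99⁻¹ ≡ 139 (mod 320), so k ≡ 139·237 ≡ 303 (mod 320).
x = 35 + 99·303 = 30032.

30032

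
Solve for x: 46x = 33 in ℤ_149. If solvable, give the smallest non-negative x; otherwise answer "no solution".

First find gcd(46, 149):
149 = 3·46 + 11
46 = 4·11 + 2
11 = 5·2 + 1
2 = 2·1 + 0
gcd = 1, so a unique solution mod 149 exists.
Back-substitute for the Bézout coefficients:
1 = 11 − 5·2
1 = −5·46 + 21·11
1 = 21·149 − 68·46
So 46·(-68) ≡ 1 (mod 149), giving 46⁻¹ ≡ 81.
x ≡ 46⁻¹·33 ≡ 81·33 ≡ 140 (mod 149).

140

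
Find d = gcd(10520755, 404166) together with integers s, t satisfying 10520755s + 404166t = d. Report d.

7

Repeated division:
10520755 = 26*404166 + 12439
404166 = 32*12439 + 6118
12439 = 2*6118 + 203
6118 = 30*203 + 28
203 = 7*28 + 7
28 = 4*7 + 0
gcd(10520755, 404166) = 7.
Working backward:
7 = 203 − 7·28
7 = −7·6118 + 211·203
7 = 211·12439 − 429·6118
7 = −429·404166 + 13939·12439
7 = 13939·10520755 − 362843·404166
So 7 = (13939)·10520755 + (-362843)·404166.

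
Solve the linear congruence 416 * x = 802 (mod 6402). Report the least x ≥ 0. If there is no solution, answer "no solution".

479

First find gcd(416, 6402):
6402 = 15*416 + 162
416 = 2*162 + 92
162 = 1*92 + 70
92 = 1*70 + 22
70 = 3*22 + 4
22 = 5*4 + 2
4 = 2*2 + 0
gcd = 2 and 2 | 802, so solutions exist. Divide through by 2: 208x ≡ 401 (mod 3201).
Now find 208⁻¹ mod 3201:
3201 = 15×208 + 81
208 = 2×81 + 46
81 = 1×46 + 35
46 = 1×35 + 11
35 = 3×11 + 2
11 = 5×2 + 1
2 = 2×1 + 0
Back-substitute:
1 = 11 − 5·2
1 = −5·35 + 16·11
1 = 16·46 − 21·35
1 = −21·81 + 37·46
1 = 37·208 − 95·81
1 = −95·3201 + 1462·208
So 208⁻¹ ≡ 1462 (mod 3201).
Then x ≡ 1462·401 ≡ 479 (mod 3201); the smallest non-negative solution is x = 479.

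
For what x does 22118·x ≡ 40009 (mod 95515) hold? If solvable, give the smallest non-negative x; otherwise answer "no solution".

First find gcd(22118, 95515):
95515 = 4·22118 + 7043
22118 = 3·7043 + 989
7043 = 7·989 + 120
989 = 8·120 + 29
120 = 4·29 + 4
29 = 7·4 + 1
4 = 4·1 + 0
gcd = 1, so a unique solution mod 95515 exists.
Back-substitute for the Bézout coefficients:
1 = 29 − 7·4
1 = −7·120 + 29·29
1 = 29·989 − 239·120
1 = −239·7043 + 1702·989
1 = 1702·22118 − 5345·7043
1 = −5345·95515 + 23082·22118
So 22118·(23082) ≡ 1 (mod 95515), giving 22118⁻¹ ≡ 23082.
x ≡ 22118⁻¹·40009 ≡ 23082·40009 ≡ 48718 (mod 95515).

48718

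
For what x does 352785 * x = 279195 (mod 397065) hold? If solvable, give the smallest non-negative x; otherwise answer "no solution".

8916

First find gcd(352785, 397065):
397065 = 1*352785 + 44280
352785 = 7*44280 + 42825
44280 = 1*42825 + 1455
42825 = 29*1455 + 630
1455 = 2*630 + 195
630 = 3*195 + 45
195 = 4*45 + 15
45 = 3*15 + 0
gcd = 15 and 15 | 279195, so solutions exist. Divide through by 15: 23519x ≡ 18613 (mod 26471).
Now find 23519⁻¹ mod 26471:
26471 = 1×23519 + 2952
23519 = 7×2952 + 2855
2952 = 1×2855 + 97
2855 = 29×97 + 42
97 = 2×42 + 13
42 = 3×13 + 3
13 = 4×3 + 1
3 = 3×1 + 0
Back-substitute:
1 = 13 − 4·3
1 = −4·42 + 13·13
1 = 13·97 − 30·42
1 = −30·2855 + 883·97
1 = 883·2952 − 913·2855
1 = −913·23519 + 7274·2952
1 = 7274·26471 − 8187·23519
So 23519·(-8187) ≡ 1 (mod 26471), i.e. 23519⁻¹ ≡ 18284.
Then x ≡ 18284·18613 ≡ 8916 (mod 26471); the smallest non-negative solution is x = 8916.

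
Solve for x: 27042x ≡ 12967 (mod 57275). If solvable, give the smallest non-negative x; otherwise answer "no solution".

13651

First find gcd(27042, 57275):
57275 = 2·27042 + 3191
27042 = 8·3191 + 1514
3191 = 2·1514 + 163
1514 = 9·163 + 47
163 = 3·47 + 22
47 = 2·22 + 3
22 = 7·3 + 1
3 = 3·1 + 0
gcd = 1, so a unique solution mod 57275 exists.
Back-substitute for the Bézout coefficients:
1 = 22 − 7·3
1 = −7·47 + 15·22
1 = 15·163 − 52·47
1 = −52·1514 + 483·163
1 = 483·3191 − 1018·1514
1 = −1018·27042 + 8627·3191
1 = 8627·57275 − 18272·27042
So 27042·(-18272) ≡ 1 (mod 57275), giving 27042⁻¹ ≡ 39003.
x ≡ 27042⁻¹·12967 ≡ 39003·12967 ≡ 13651 (mod 57275).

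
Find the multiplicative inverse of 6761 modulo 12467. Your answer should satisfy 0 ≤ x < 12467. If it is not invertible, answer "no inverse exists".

Apply the Euclidean algorithm to 12467 and 6761:
12467 = 1·6761 + 5706
6761 = 1·5706 + 1055
5706 = 5·1055 + 431
1055 = 2·431 + 193
431 = 2·193 + 45
193 = 4·45 + 13
45 = 3·13 + 6
13 = 2·6 + 1
6 = 6·1 + 0
gcd = 1, so the inverse exists. Back-substitute:
1 = 13 − 2·6
1 = −2·45 + 7·13
1 = 7·193 − 30·45
1 = −30·431 + 67·193
1 = 67·1055 − 164·431
1 = −164·5706 + 887·1055
1 = 887·6761 − 1051·5706
1 = −1051·12467 + 1938·6761
So 6761·1938 ≡ 1 (mod 12467).

1938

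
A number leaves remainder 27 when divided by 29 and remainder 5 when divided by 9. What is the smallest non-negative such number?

230

Write x = 27 + 29·k. Then 29·k ≡ 5 − 27 ≡ 5 (mod 9).
Need 29⁻¹ mod 9. Extended Euclid on (9, 2):
9 = 4*2 + 1
2 = 2*1 + 0
Back-substitute:
1 = 9 − 4·2
29⁻¹ ≡ 5 (mod 9), so k ≡ 5·5 ≡ 7 (mod 9).
x = 27 + 29·7 = 230.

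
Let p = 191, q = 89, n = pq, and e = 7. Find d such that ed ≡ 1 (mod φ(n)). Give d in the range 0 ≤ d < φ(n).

φ(n) = (p−1)(q−1) = 190·88 = 16720.
Need d with 7·d ≡ 1 (mod 16720). Apply the extended Euclidean algorithm:
16720 = 2388·7 + 4
7 = 1·4 + 3
4 = 1·3 + 1
3 = 3·1 + 0
Back-substitute:
1 = 4 − 3
1 = −7 + 2·4
1 = 2·16720 − 4777·7
So 7·(-4777) ≡ 1 (mod 16720), hence d ≡ -4777 ≡ 11943 (mod 16720).

11943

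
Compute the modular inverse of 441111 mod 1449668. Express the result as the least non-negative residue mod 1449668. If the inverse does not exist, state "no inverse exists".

no inverse exists

Euclidean algorithm on 1449668, 441111:
1449668 = 3×441111 + 126335
441111 = 3×126335 + 62106
126335 = 2×62106 + 2123
62106 = 29×2123 + 539
2123 = 3×539 + 506
539 = 1×506 + 33
506 = 15×33 + 11
33 = 3×11 + 0
Since gcd = 11 > 1, 441111 is not a unit mod 1449668.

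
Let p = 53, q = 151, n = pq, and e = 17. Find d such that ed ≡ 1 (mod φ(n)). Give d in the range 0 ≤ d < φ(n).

2753

φ(n) = (p−1)(q−1) = 52·150 = 7800.
Need d with 17·d ≡ 1 (mod 7800). Apply the extended Euclidean algorithm:
7800 = 458·17 + 14
17 = 1·14 + 3
14 = 4·3 + 2
3 = 1·2 + 1
2 = 2·1 + 0
Back-substitute:
1 = 3 − 2
1 = −14 + 5·3
1 = 5·17 − 6·14
1 = −6·7800 + 2753·17
So 17·2753 ≡ 1 (mod 7800), hence d = 2753.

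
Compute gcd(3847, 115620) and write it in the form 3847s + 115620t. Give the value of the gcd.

1

Euclidean algorithm:
115620 = 30×3847 + 210
3847 = 18×210 + 67
210 = 3×67 + 9
67 = 7×9 + 4
9 = 2×4 + 1
4 = 4×1 + 0
gcd(3847, 115620) = 1.
Back-substituting:
1 = 9 − 2·4
1 = −2·67 + 15·9
1 = 15·210 − 47·67
1 = −47·3847 + 861·210
1 = 861·115620 − 25877·3847
So 1 = (861)·115620 + (-25877)·3847.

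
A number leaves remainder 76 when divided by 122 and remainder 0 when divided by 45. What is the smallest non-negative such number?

Write x = 76 + 122·k. Then 122·k ≡ 0 − 76 ≡ 14 (mod 45).
Need 122⁻¹ mod 45. Extended Euclid on (45, 32):
45 = 1·32 + 13
32 = 2·13 + 6
13 = 2·6 + 1
6 = 6·1 + 0
Back-substitute:
1 = 13 − 2·6
1 = −2·32 + 5·13
1 = 5·45 − 7·32
122⁻¹ ≡ 38 (mod 45), so k ≡ 38·14 ≡ 37 (mod 45).
x = 76 + 122·37 = 4590.

4590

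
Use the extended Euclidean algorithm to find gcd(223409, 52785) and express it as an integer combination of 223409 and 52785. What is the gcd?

Euclidean algorithm:
223409 = 4×52785 + 12269
52785 = 4×12269 + 3709
12269 = 3×3709 + 1142
3709 = 3×1142 + 283
1142 = 4×283 + 10
283 = 28×10 + 3
10 = 3×3 + 1
3 = 3×1 + 0
gcd(223409, 52785) = 1.
Express as a combination:
1 = 10 − 3·3
1 = −3·283 + 85·10
1 = 85·1142 − 343·283
1 = −343·3709 + 1114·1142
1 = 1114·12269 − 3685·3709
1 = −3685·52785 + 15854·12269
1 = 15854·223409 − 67101·52785
So 1 = (15854)·223409 + (-67101)·52785.

1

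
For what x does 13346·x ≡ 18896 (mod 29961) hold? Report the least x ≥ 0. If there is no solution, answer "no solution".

First find gcd(13346, 29961):
29961 = 2×13346 + 3269
13346 = 4×3269 + 270
3269 = 12×270 + 29
270 = 9×29 + 9
29 = 3×9 + 2
9 = 4×2 + 1
2 = 2×1 + 0
gcd = 1, so a unique solution mod 29961 exists.
Back-substitute for the Bézout coefficients:
1 = 9 − 4·2
1 = −4·29 + 13·9
1 = 13·270 − 121·29
1 = −121·3269 + 1465·270
1 = 1465·13346 − 5981·3269
1 = −5981·29961 + 13427·13346
So 13346·(13427) ≡ 1 (mod 29961), giving 13346⁻¹ ≡ 13427.
x ≡ 13346⁻¹·18896 ≡ 13427·18896 ≡ 6844 (mod 29961).

6844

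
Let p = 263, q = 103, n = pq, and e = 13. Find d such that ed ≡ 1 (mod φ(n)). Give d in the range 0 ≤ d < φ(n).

φ(n) = (p−1)(q−1) = 262·102 = 26724.
Need d with 13·d ≡ 1 (mod 26724). Apply the extended Euclidean algorithm:
26724 = 2055×13 + 9
13 = 1×9 + 4
9 = 2×4 + 1
4 = 4×1 + 0
Back-substitute:
1 = 9 − 2·4
1 = −2·13 + 3·9
1 = 3·26724 − 6167·13
So 13·(-6167) ≡ 1 (mod 26724), hence d ≡ -6167 ≡ 20557 (mod 26724).

20557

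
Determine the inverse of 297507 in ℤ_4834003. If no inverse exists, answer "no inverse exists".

Run Euclid on (4834003, 297507):
4834003 = 16*297507 + 73891
297507 = 4*73891 + 1943
73891 = 38*1943 + 57
1943 = 34*57 + 5
57 = 11*5 + 2
5 = 2*2 + 1
2 = 2*1 + 0
The gcd is 1. Working backward:
1 = 5 − 2·2
1 = −2·57 + 23·5
1 = 23·1943 − 784·57
1 = −784·73891 + 29815·1943
1 = 29815·297507 − 120044·73891
1 = −120044·4834003 + 1950519·297507
So 297507·1950519 ≡ 1 (mod 4834003).

1950519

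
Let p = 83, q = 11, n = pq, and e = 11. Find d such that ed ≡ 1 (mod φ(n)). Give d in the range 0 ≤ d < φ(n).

φ(n) = (p−1)(q−1) = 82·10 = 820.
Need d with 11·d ≡ 1 (mod 820). Apply the extended Euclidean algorithm:
820 = 74·11 + 6
11 = 1·6 + 5
6 = 1·5 + 1
5 = 5·1 + 0
Back-substitute:
1 = 6 − 5
1 = −11 + 2·6
1 = 2·820 − 149·11
So 11·(-149) ≡ 1 (mod 820), hence d ≡ -149 ≡ 671 (mod 820).

671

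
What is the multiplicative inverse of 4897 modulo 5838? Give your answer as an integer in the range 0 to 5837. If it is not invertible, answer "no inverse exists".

2767

Apply the Euclidean algorithm to 5838 and 4897:
5838 = 1*4897 + 941
4897 = 5*941 + 192
941 = 4*192 + 173
192 = 1*173 + 19
173 = 9*19 + 2
19 = 9*2 + 1
2 = 2*1 + 0
Since gcd(4897, 5838) = 1, back-substitute to write 1 as a combination:
1 = 19 − 9·2
1 = −9·173 + 82·19
1 = 82·192 − 91·173
1 = −91·941 + 446·192
1 = 446·4897 − 2321·941
1 = −2321·5838 + 2767·4897
So 4897·2767 ≡ 1 (mod 5838).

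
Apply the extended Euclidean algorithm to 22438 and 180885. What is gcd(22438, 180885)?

1

Euclidean algorithm:
180885 = 8·22438 + 1381
22438 = 16·1381 + 342
1381 = 4·342 + 13
342 = 26·13 + 4
13 = 3·4 + 1
4 = 4·1 + 0
gcd(22438, 180885) = 1.
Back-substituting:
1 = 13 − 3·4
1 = −3·342 + 79·13
1 = 79·1381 − 319·342
1 = −319·22438 + 5183·1381
1 = 5183·180885 − 41783·22438
So 1 = (5183)·180885 + (-41783)·22438.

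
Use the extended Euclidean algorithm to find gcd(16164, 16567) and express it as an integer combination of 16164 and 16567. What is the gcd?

1

Repeated division:
16567 = 1*16164 + 403
16164 = 40*403 + 44
403 = 9*44 + 7
44 = 6*7 + 2
7 = 3*2 + 1
2 = 2*1 + 0
gcd(16164, 16567) = 1.
Back-substituting:
1 = 7 − 3·2
1 = −3·44 + 19·7
1 = 19·403 − 174·44
1 = −174·16164 + 6979·403
1 = 6979·16567 − 7153·16164
So 1 = (6979)·16567 + (-7153)·16164.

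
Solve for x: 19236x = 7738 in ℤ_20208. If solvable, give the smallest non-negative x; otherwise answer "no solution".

gcd(19236, 20208):
20208 = 1·19236 + 972
19236 = 19·972 + 768
972 = 1·768 + 204
768 = 3·204 + 156
204 = 1·156 + 48
156 = 3·48 + 12
48 = 4·12 + 0
gcd = 12, but 12 ∤ 7738, so the congruence has no solution.

no solution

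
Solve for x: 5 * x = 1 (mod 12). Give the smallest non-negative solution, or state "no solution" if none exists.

First find gcd(5, 12):
12 = 2·5 + 2
5 = 2·2 + 1
2 = 2·1 + 0
gcd = 1, so a unique solution mod 12 exists.
Back-substitute for the Bézout coefficients:
1 = 5 − 2·2
1 = −2·12 + 5·5
So 5·(5) ≡ 1 (mod 12), giving 5⁻¹ ≡ 5.
x ≡ 5⁻¹·1 ≡ 5·1 ≡ 5 (mod 12).

5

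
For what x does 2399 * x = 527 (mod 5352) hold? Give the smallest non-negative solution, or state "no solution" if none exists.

1225

First find gcd(2399, 5352):
5352 = 2*2399 + 554
2399 = 4*554 + 183
554 = 3*183 + 5
183 = 36*5 + 3
5 = 1*3 + 2
3 = 1*2 + 1
2 = 2*1 + 0
gcd = 1, so a unique solution mod 5352 exists.
Back-substitute for the Bézout coefficients:
1 = 3 − 2
1 = −5 + 2·3
1 = 2·183 − 73·5
1 = −73·554 + 221·183
1 = 221·2399 − 957·554
1 = −957·5352 + 2135·2399
So 2399·(2135) ≡ 1 (mod 5352), giving 2399⁻¹ ≡ 2135.
x ≡ 2399⁻¹·527 ≡ 2135·527 ≡ 1225 (mod 5352).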